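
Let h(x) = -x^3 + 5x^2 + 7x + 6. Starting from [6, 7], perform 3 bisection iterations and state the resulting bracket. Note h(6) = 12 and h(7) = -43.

[6.25, 6.375]

h(6.5) = -11.875 < 0, so the root lies in [6, 6.5]
h(6.25) = 0.921875 > 0, so the root lies in [6.25, 6.5]
h(6.375) = -5.255859 < 0, so the root lies in [6.25, 6.375]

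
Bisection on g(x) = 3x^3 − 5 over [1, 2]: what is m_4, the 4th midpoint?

1.1875

m = 1.5, g(m) = 5.125 (+); new bracket [1, 1.5]
m = 1.25, g(m) = 0.859375 (+); new bracket [1, 1.25]
m = 1.125, g(m) = -0.728516 (−); new bracket [1.125, 1.25]
m = 1.1875, g(m) = 0.0237 (+); new bracket [1.125, 1.1875]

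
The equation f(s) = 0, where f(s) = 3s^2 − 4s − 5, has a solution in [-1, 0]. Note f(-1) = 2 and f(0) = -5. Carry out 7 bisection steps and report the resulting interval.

[-0.7890625, -0.78125]

m = -0.5, f(m) = -2.25 (−); new bracket [-1, -0.5]
m = -0.75, f(m) = -0.3125 (−); new bracket [-1, -0.75]
m = -0.875, f(m) = 0.796875 (+); new bracket [-0.875, -0.75]
m = -0.8125, f(m) = 0.2305 (+); new bracket [-0.8125, -0.75]
m = -0.78125, f(m) = -0.0439 (−); new bracket [-0.8125, -0.78125]
m = -0.796875, f(m) = 0.0925 (+); new bracket [-0.796875, -0.78125]
m = -0.7890625, f(m) = 0.0241 (+); new bracket [-0.7890625, -0.78125]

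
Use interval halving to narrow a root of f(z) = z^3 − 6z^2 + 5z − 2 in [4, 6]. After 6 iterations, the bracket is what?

f(5) = -2 < 0, so the root lies in [5, 6]
f(5.5) = 10.375 > 0, so the root lies in [5, 5.5]
f(5.25) = 3.578125 > 0, so the root lies in [5, 5.25]
f(5.125) = 0.6426 > 0, so the root lies in [5, 5.125]
f(5.0625) = -0.7146 < 0, so the root lies in [5.0625, 5.125]
f(5.09375) = -0.0451 < 0, so the root lies in [5.09375, 5.125]

[5.09375, 5.125]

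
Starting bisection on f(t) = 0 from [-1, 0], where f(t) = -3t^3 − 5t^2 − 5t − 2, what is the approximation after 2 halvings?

-0.75

m = -0.5, f(m) = -0.375 (−); new bracket [-1, -0.5]
m = -0.75, f(m) = 0.203125 (+); new bracket [-0.75, -0.5]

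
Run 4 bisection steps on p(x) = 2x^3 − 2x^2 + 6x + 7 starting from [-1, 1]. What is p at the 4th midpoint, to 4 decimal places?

p(0) = 7 > 0, so the root lies in [-1, 0]
p(-0.5) = 3.25 > 0, so the root lies in [-1, -0.5]
p(-0.75) = 0.53125 > 0, so the root lies in [-1, -0.75]
p(-0.875) = -1.1211 < 0, so the root lies in [-0.875, -0.75]

-1.1211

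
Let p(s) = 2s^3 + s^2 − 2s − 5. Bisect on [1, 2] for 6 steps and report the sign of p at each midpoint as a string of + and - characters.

+--+--

m = 1.5, p(m) = 1 (+); new bracket [1, 1.5]
m = 1.25, p(m) = -2.03125 (−); new bracket [1.25, 1.5]
m = 1.375, p(m) = -0.660156 (−); new bracket [1.375, 1.5]
m = 1.4375, p(m) = 0.1323 (+); new bracket [1.375, 1.4375]
m = 1.40625, p(m) = -0.2731 (−); new bracket [1.40625, 1.4375]
m = 1.421875, p(m) = -0.0727 (−); new bracket [1.421875, 1.4375]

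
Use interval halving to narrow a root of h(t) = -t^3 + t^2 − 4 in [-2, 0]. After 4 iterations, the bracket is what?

m = -1, h(m) = -2 (−); new bracket [-2, -1]
m = -1.5, h(m) = 1.625 (+); new bracket [-1.5, -1]
m = -1.25, h(m) = -0.484375 (−); new bracket [-1.5, -1.25]
m = -1.375, h(m) = 0.4902 (+); new bracket [-1.375, -1.25]

[-1.375, -1.25]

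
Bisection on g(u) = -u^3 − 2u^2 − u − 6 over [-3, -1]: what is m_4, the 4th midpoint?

g(-2) = -4 < 0, so the root lies in [-3, -2]
g(-2.5) = -0.375 < 0, so the root lies in [-3, -2.5]
g(-2.75) = 2.421875 > 0, so the root lies in [-2.75, -2.5]
g(-2.625) = 0.9316 > 0, so the root lies in [-2.625, -2.5]

-2.625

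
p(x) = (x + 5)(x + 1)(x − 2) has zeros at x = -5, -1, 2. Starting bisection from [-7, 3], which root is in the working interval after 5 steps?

-5

x = -2 gives p = 12, positive; keep [-7, -2]
x = -4.5 gives p = 11.375, positive; keep [-7, -4.5]
x = -5.75 gives p = -27.609375, negative; keep [-5.75, -4.5]
x = -5.125 gives p = -3.6738, negative; keep [-5.125, -4.5]
x = -4.8125 gives p = 4.8699, positive; keep [-5.125, -4.8125]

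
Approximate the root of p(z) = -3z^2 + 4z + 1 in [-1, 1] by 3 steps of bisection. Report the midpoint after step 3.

-0.25

p(0) = 1 > 0, so the root lies in [-1, 0]
p(-0.5) = -1.75 < 0, so the root lies in [-0.5, 0]
p(-0.25) = -0.1875 < 0, so the root lies in [-0.25, 0]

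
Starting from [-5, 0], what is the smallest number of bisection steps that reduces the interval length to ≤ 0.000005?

Width after n steps is 5/2^n. Need 2^n ≥ 5/0.000005 = 1000000.
2^19 = 524288 < 1000000 ≤ 2^20 = 1048576, so n = 20.

20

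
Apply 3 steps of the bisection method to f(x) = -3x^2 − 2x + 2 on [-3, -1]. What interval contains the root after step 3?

[-1.25, -1]

f(-2) = -6 < 0, so the root lies in [-2, -1]
f(-1.5) = -1.75 < 0, so the root lies in [-1.5, -1]
f(-1.25) = -0.1875 < 0, so the root lies in [-1.25, -1]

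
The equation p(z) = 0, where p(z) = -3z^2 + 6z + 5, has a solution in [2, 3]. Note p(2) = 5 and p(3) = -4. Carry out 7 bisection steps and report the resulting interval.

[2.6328125, 2.640625]

midpoint 2.5: p = 1.25 > 0 → [2.5, 3]
midpoint 2.75: p = -1.1875 < 0 → [2.5, 2.75]
midpoint 2.625: p = 0.078125 > 0 → [2.625, 2.75]
midpoint 2.6875: p = -0.543 < 0 → [2.625, 2.6875]
midpoint 2.65625: p = -0.2295 < 0 → [2.625, 2.65625]
midpoint 2.640625: p = -0.075 < 0 → [2.625, 2.640625]
midpoint 2.6328125: p = 0.0018 > 0 → [2.6328125, 2.640625]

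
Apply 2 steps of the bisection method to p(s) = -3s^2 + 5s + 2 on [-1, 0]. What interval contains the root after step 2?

p(-0.5) = -1.25 < 0, so the root lies in [-0.5, 0]
p(-0.25) = 0.5625 > 0, so the root lies in [-0.5, -0.25]

[-0.5, -0.25]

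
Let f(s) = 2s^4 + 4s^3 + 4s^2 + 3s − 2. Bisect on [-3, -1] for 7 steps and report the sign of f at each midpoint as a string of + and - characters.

f(-2) = 8 > 0, so the root lies in [-2, -1]
f(-1.5) = -0.875 < 0, so the root lies in [-2, -1.5]
f(-1.75) = 2.320312 > 0, so the root lies in [-1.75, -1.5]
f(-1.625) = 0.4692 > 0, so the root lies in [-1.625, -1.5]
f(-1.5625) = -0.2597 < 0, so the root lies in [-1.625, -1.5625]
f(-1.59375) = 0.0898 > 0, so the root lies in [-1.59375, -1.5625]
f(-1.578125) = -0.0886 < 0, so the root lies in [-1.59375, -1.578125]

+-++-+-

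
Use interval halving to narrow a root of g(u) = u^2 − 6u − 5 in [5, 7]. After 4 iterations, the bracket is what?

m = 6, g(m) = -5 (−); new bracket [6, 7]
m = 6.5, g(m) = -1.75 (−); new bracket [6.5, 7]
m = 6.75, g(m) = 0.0625 (+); new bracket [6.5, 6.75]
m = 6.625, g(m) = -0.8594 (−); new bracket [6.625, 6.75]

[6.625, 6.75]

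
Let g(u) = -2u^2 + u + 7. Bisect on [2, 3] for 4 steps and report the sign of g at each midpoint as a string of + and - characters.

g(2.5) = -3 < 0, so the root lies in [2, 2.5]
g(2.25) = -0.875 < 0, so the root lies in [2, 2.25]
g(2.125) = 0.09375 > 0, so the root lies in [2.125, 2.25]
g(2.1875) = -0.3828 < 0, so the root lies in [2.125, 2.1875]

--+-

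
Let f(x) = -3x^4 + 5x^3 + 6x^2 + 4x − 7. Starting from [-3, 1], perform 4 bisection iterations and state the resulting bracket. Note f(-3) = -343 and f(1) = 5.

m = -1, f(m) = -13 (−); new bracket [-1, 1]
m = 0, f(m) = -7 (−); new bracket [0, 1]
m = 0.5, f(m) = -3.0625 (−); new bracket [0.5, 1]
m = 0.75, f(m) = 0.5352 (+); new bracket [0.5, 0.75]

[0.5, 0.75]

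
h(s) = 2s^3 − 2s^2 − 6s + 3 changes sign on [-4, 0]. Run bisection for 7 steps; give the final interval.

h(-2) = -9 < 0, so the root lies in [-2, 0]
h(-1) = 5 > 0, so the root lies in [-2, -1]
h(-1.5) = 0.75 > 0, so the root lies in [-2, -1.5]
h(-1.75) = -3.3438 < 0, so the root lies in [-1.75, -1.5]
h(-1.625) = -1.1133 < 0, so the root lies in [-1.625, -1.5]
h(-1.5625) = -0.1372 < 0, so the root lies in [-1.5625, -1.5]
h(-1.53125) = 0.3173 > 0, so the root lies in [-1.5625, -1.53125]

[-1.5625, -1.53125]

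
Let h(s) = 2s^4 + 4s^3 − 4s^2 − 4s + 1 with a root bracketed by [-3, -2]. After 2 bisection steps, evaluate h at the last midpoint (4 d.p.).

m = -2.5, h(m) = 1.625 (+); new bracket [-2.5, -2]
m = -2.25, h(m) = -4.554688 (−); new bracket [-2.5, -2.25]

-4.5547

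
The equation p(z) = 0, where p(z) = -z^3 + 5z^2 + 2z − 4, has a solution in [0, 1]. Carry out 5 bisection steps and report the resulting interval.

[0.75, 0.78125]

z = 0.5 gives p = -1.875, negative; keep [0.5, 1]
z = 0.75 gives p = -0.109375, negative; keep [0.75, 1]
z = 0.875 gives p = 0.908203, positive; keep [0.75, 0.875]
z = 0.8125 gives p = 0.3894, positive; keep [0.75, 0.8125]
z = 0.78125 gives p = 0.1374, positive; keep [0.75, 0.78125]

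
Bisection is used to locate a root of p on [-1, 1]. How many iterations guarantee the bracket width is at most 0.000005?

Width after n steps is 2/2^n. Need 2^n ≥ 2/0.000005 = 400000.
2^18 = 262144 < 400000 ≤ 2^19 = 524288, so n = 19.

19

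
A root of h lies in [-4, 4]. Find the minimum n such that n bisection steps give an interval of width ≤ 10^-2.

10

Width after n steps is 8/2^n. Need 2^n ≥ 8/10^-2 = 800.
2^9 = 512 < 800 ≤ 2^10 = 1024, so n = 10.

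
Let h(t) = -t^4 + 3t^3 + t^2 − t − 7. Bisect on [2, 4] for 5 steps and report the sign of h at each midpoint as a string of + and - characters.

-++++

m = 3, h(m) = -1 (−); new bracket [2, 3]
m = 2.5, h(m) = 4.5625 (+); new bracket [2.5, 3]
m = 2.75, h(m) = 3.011719 (+); new bracket [2.75, 3]
m = 2.875, h(m) = 1.3611 (+); new bracket [2.875, 3]
m = 2.9375, h(m) = 0.2756 (+); new bracket [2.9375, 3]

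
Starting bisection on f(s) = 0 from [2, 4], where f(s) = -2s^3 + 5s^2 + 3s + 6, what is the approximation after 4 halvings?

m = 3, f(m) = 6 (+); new bracket [3, 4]
m = 3.5, f(m) = -8 (−); new bracket [3, 3.5]
m = 3.25, f(m) = -0.09375 (−); new bracket [3, 3.25]
m = 3.125, f(m) = 3.168 (+); new bracket [3.125, 3.25]

3.125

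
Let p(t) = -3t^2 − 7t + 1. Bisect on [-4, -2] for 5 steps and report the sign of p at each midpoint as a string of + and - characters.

midpoint -3: p = -5 < 0 → [-3, -2]
midpoint -2.5: p = -0.25 < 0 → [-2.5, -2]
midpoint -2.25: p = 1.5625 > 0 → [-2.5, -2.25]
midpoint -2.375: p = 0.7031 > 0 → [-2.5, -2.375]
midpoint -2.4375: p = 0.2383 > 0 → [-2.5, -2.4375]

--+++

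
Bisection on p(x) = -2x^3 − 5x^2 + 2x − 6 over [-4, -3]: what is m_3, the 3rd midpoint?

m = -3.5, p(m) = 11.5 (+); new bracket [-3.5, -3]
m = -3.25, p(m) = 3.34375 (+); new bracket [-3.25, -3]
m = -3.125, p(m) = -0.042969 (−); new bracket [-3.25, -3.125]

-3.125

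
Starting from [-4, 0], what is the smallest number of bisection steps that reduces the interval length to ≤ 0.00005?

17

Width after n steps is 4/2^n. Need 2^n ≥ 4/0.00005 = 80000.
2^16 = 65536 < 80000 ≤ 2^17 = 131072, so n = 17.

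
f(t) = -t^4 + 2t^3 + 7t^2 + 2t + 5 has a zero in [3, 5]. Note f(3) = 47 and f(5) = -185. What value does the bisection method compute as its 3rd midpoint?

3.75

midpoint 4: f = -3 < 0 → [3, 4]
midpoint 3.5: f = 33.4375 > 0 → [3.5, 4]
midpoint 3.75: f = 18.652344 > 0 → [3.75, 4]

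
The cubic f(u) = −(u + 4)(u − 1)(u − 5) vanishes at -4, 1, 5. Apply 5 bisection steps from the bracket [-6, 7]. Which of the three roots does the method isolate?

u = 0.5 gives f = -10.125, negative; keep [-6, 0.5]
u = -2.75 gives f = -36.328125, negative; keep [-6, -2.75]
u = -4.375 gives f = 18.896484, positive; keep [-4.375, -2.75]
u = -3.5625 gives f = -17.0916, negative; keep [-4.375, -3.5625]
u = -3.96875 gives f = -1.3926, negative; keep [-4.375, -3.96875]

-4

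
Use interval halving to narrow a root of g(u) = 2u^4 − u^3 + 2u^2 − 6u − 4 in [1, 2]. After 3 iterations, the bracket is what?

midpoint 1.5: g = -1.75 < 0 → [1.5, 2]
midpoint 1.75: g = 5.023438 > 0 → [1.5, 1.75]
midpoint 1.625: g = 1.186035 > 0 → [1.5, 1.625]

[1.5, 1.625]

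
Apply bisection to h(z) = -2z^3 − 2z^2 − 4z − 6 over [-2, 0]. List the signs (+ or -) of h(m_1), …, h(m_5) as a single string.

-+-++

m = -1, h(m) = -2 (−); new bracket [-2, -1]
m = -1.5, h(m) = 2.25 (+); new bracket [-1.5, -1]
m = -1.25, h(m) = -0.21875 (−); new bracket [-1.5, -1.25]
m = -1.375, h(m) = 0.918 (+); new bracket [-1.375, -1.25]
m = -1.3125, h(m) = 0.3267 (+); new bracket [-1.3125, -1.25]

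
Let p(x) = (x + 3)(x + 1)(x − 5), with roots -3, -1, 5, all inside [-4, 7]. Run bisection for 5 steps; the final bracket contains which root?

5

midpoint 1.5: p = -39.375 < 0 → [1.5, 7]
midpoint 4.25: p = -28.546875 < 0 → [4.25, 7]
midpoint 5.625: p = 35.712891 > 0 → [4.25, 5.625]
midpoint 4.9375: p = -2.9456 < 0 → [4.9375, 5.625]
midpoint 5.28125: p = 14.6297 > 0 → [4.9375, 5.28125]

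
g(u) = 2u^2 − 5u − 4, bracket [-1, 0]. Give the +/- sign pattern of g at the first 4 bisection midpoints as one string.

u = -0.5 gives g = -1, negative; keep [-1, -0.5]
u = -0.75 gives g = 0.875, positive; keep [-0.75, -0.5]
u = -0.625 gives g = -0.09375, negative; keep [-0.75, -0.625]
u = -0.6875 gives g = 0.3828, positive; keep [-0.6875, -0.625]

-+-+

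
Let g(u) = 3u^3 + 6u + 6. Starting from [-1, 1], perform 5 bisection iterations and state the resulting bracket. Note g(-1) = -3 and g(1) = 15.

g(0) = 6 > 0, so the root lies in [-1, 0]
g(-0.5) = 2.625 > 0, so the root lies in [-1, -0.5]
g(-0.75) = 0.234375 > 0, so the root lies in [-1, -0.75]
g(-0.875) = -1.2598 < 0, so the root lies in [-0.875, -0.75]
g(-0.8125) = -0.4841 < 0, so the root lies in [-0.8125, -0.75]

[-0.8125, -0.75]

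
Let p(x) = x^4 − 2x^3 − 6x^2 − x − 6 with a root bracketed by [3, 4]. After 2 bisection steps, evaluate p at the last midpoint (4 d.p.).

p(3.5) = -18.6875 < 0, so the root lies in [3.5, 4]
p(3.75) = -1.839844 < 0, so the root lies in [3.75, 4]

-1.8398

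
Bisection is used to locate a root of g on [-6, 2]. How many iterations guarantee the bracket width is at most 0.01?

10

Width after n steps is 8/2^n. Need 2^n ≥ 8/0.01 = 800.
2^9 = 512 < 800 ≤ 2^10 = 1024, so n = 10.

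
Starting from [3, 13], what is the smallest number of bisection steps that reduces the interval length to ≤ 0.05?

Width after n steps is 10/2^n. Need 2^n ≥ 10/0.05 = 200.
2^7 = 128 < 200 ≤ 2^8 = 256, so n = 8.

8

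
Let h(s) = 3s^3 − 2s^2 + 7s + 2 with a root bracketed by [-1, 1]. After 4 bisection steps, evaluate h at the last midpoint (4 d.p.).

midpoint 0: h = 2 > 0 → [-1, 0]
midpoint -0.5: h = -2.375 < 0 → [-0.5, 0]
midpoint -0.25: h = 0.078125 > 0 → [-0.5, -0.25]
midpoint -0.375: h = -1.0645 < 0 → [-0.375, -0.25]

-1.0645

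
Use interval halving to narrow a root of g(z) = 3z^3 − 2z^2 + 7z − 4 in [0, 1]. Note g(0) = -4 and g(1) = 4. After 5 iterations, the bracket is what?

[0.5625, 0.59375]

midpoint 0.5: g = -0.625 < 0 → [0.5, 1]
midpoint 0.75: g = 1.390625 > 0 → [0.5, 0.75]
midpoint 0.625: g = 0.326172 > 0 → [0.5, 0.625]
midpoint 0.5625: g = -0.1614 < 0 → [0.5625, 0.625]
midpoint 0.59375: g = 0.0791 > 0 → [0.5625, 0.59375]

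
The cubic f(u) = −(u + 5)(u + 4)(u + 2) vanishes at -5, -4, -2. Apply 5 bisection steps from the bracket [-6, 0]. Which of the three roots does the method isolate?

-2

u = -3 gives f = 2, positive; keep [-3, 0]
u = -1.5 gives f = -4.375, negative; keep [-3, -1.5]
u = -2.25 gives f = 1.203125, positive; keep [-2.25, -1.5]
u = -1.875 gives f = -0.8301, negative; keep [-2.25, -1.875]
u = -2.0625 gives f = 0.3557, positive; keep [-2.0625, -1.875]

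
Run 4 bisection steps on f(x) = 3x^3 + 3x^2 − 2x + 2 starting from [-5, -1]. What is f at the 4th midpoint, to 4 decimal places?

-1.3906

midpoint -3: f = -46 < 0 → [-3, -1]
midpoint -2: f = -6 < 0 → [-2, -1]
midpoint -1.5: f = 1.625 > 0 → [-2, -1.5]
midpoint -1.75: f = -1.3906 < 0 → [-1.75, -1.5]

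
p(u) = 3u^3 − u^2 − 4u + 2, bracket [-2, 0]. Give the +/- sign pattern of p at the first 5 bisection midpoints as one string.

u = -1 gives p = 2, positive; keep [-2, -1]
u = -1.5 gives p = -4.375, negative; keep [-1.5, -1]
u = -1.25 gives p = -0.421875, negative; keep [-1.25, -1]
u = -1.125 gives p = 0.9629, positive; keep [-1.25, -1.125]
u = -1.1875 gives p = 0.3162, positive; keep [-1.25, -1.1875]

+--++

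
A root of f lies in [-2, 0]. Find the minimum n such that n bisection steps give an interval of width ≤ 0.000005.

Width after n steps is 2/2^n. Need 2^n ≥ 2/0.000005 = 400000.
2^18 = 262144 < 400000 ≤ 2^19 = 524288, so n = 19.

19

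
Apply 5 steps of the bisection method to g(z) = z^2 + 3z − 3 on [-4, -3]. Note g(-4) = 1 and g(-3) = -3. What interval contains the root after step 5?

[-3.8125, -3.78125]

midpoint -3.5: g = -1.25 < 0 → [-4, -3.5]
midpoint -3.75: g = -0.1875 < 0 → [-4, -3.75]
midpoint -3.875: g = 0.390625 > 0 → [-3.875, -3.75]
midpoint -3.8125: g = 0.0977 > 0 → [-3.8125, -3.75]
midpoint -3.78125: g = -0.0459 < 0 → [-3.8125, -3.78125]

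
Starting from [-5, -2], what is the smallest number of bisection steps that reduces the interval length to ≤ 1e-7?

Width after n steps is 3/2^n. Need 2^n ≥ 3/1e-7 = 30000000.
2^24 = 16777216 < 30000000 ≤ 2^25 = 33554432, so n = 25.

25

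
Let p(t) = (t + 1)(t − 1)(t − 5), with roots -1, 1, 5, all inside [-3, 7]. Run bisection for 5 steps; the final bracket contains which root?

5

p(2) = -9 < 0, so the root lies in [2, 7]
p(4.5) = -9.625 < 0, so the root lies in [4.5, 7]
p(5.75) = 24.046875 > 0, so the root lies in [4.5, 5.75]
p(5.125) = 3.1582 > 0, so the root lies in [4.5, 5.125]
p(4.8125) = -4.155 < 0, so the root lies in [4.8125, 5.125]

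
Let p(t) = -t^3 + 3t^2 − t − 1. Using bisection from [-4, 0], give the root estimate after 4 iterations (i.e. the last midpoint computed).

-0.25

t = -2 gives p = 21, positive; keep [-2, 0]
t = -1 gives p = 4, positive; keep [-1, 0]
t = -0.5 gives p = 0.375, positive; keep [-0.5, 0]
t = -0.25 gives p = -0.5469, negative; keep [-0.5, -0.25]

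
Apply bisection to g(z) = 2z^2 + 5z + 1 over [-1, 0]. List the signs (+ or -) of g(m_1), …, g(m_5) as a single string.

z = -0.5 gives g = -1, negative; keep [-0.5, 0]
z = -0.25 gives g = -0.125, negative; keep [-0.25, 0]
z = -0.125 gives g = 0.40625, positive; keep [-0.25, -0.125]
z = -0.1875 gives g = 0.1328, positive; keep [-0.25, -0.1875]
z = -0.21875 gives g = 0.002, positive; keep [-0.25, -0.21875]

--+++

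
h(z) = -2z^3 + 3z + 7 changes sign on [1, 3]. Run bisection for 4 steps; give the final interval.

midpoint 2: h = -3 < 0 → [1, 2]
midpoint 1.5: h = 4.75 > 0 → [1.5, 2]
midpoint 1.75: h = 1.53125 > 0 → [1.75, 2]
midpoint 1.875: h = -0.5586 < 0 → [1.75, 1.875]

[1.75, 1.875]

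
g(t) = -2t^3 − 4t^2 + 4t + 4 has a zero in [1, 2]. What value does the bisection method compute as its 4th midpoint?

1.1875

midpoint 1.5: g = -5.75 < 0 → [1, 1.5]
midpoint 1.25: g = -1.15625 < 0 → [1, 1.25]
midpoint 1.125: g = 0.589844 > 0 → [1.125, 1.25]
midpoint 1.1875: g = -0.2397 < 0 → [1.125, 1.1875]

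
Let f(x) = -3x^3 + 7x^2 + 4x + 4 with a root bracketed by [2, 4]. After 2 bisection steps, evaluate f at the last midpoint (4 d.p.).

10.8750

x = 3 gives f = -2, negative; keep [2, 3]
x = 2.5 gives f = 10.875, positive; keep [2.5, 3]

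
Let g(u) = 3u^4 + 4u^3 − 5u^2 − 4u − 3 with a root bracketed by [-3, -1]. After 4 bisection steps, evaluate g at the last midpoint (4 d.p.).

-2.3665

u = -2 gives g = 1, positive; keep [-2, -1]
u = -1.5 gives g = -6.5625, negative; keep [-2, -1.5]
u = -1.75 gives g = -4.613281, negative; keep [-2, -1.75]
u = -1.875 gives g = -2.3665, negative; keep [-2, -1.875]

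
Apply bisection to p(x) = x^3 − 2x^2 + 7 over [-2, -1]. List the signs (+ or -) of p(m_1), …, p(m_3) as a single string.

m = -1.5, p(m) = -0.875 (−); new bracket [-1.5, -1]
m = -1.25, p(m) = 1.921875 (+); new bracket [-1.5, -1.25]
m = -1.375, p(m) = 0.619141 (+); new bracket [-1.5, -1.375]

-++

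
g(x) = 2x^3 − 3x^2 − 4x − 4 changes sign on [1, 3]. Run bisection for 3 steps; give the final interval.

midpoint 2: g = -8 < 0 → [2, 3]
midpoint 2.5: g = -1.5 < 0 → [2.5, 3]
midpoint 2.75: g = 3.90625 > 0 → [2.5, 2.75]

[2.5, 2.75]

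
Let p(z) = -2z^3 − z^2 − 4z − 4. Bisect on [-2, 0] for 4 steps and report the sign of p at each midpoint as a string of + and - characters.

midpoint -1: p = 1 > 0 → [-1, 0]
midpoint -0.5: p = -2 < 0 → [-1, -0.5]
midpoint -0.75: p = -0.71875 < 0 → [-1, -0.75]
midpoint -0.875: p = 0.0742 > 0 → [-0.875, -0.75]

+--+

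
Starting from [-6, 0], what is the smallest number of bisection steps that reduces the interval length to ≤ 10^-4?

16

Width after n steps is 6/2^n. Need 2^n ≥ 6/10^-4 = 60000.
2^15 = 32768 < 60000 ≤ 2^16 = 65536, so n = 16.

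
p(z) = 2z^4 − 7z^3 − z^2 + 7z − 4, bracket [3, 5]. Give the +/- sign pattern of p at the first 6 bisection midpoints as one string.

++--++

p(4) = 72 > 0, so the root lies in [3, 4]
p(3.5) = 8.25 > 0, so the root lies in [3, 3.5]
p(3.25) = -8.976562 < 0, so the root lies in [3.25, 3.5]
p(3.375) = -1.3765 < 0, so the root lies in [3.375, 3.5]
p(3.4375) = 3.1687 > 0, so the root lies in [3.375, 3.4375]
p(3.40625) = 0.831 > 0, so the root lies in [3.375, 3.40625]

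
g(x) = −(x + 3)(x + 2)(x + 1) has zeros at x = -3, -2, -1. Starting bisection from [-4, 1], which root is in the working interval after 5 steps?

m = -1.5, g(m) = 0.375 (+); new bracket [-1.5, 1]
m = -0.25, g(m) = -3.609375 (−); new bracket [-1.5, -0.25]
m = -0.875, g(m) = -0.298828 (−); new bracket [-1.5, -0.875]
m = -1.1875, g(m) = 0.2761 (+); new bracket [-1.1875, -0.875]
m = -1.03125, g(m) = 0.0596 (+); new bracket [-1.03125, -0.875]

-1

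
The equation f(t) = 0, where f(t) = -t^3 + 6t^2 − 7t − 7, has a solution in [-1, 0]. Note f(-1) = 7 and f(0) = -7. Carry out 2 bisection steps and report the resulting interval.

[-0.75, -0.5]

midpoint -0.5: f = -1.875 < 0 → [-1, -0.5]
midpoint -0.75: f = 2.046875 > 0 → [-0.75, -0.5]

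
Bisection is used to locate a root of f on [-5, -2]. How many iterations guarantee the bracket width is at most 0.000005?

20

Width after n steps is 3/2^n. Need 2^n ≥ 3/0.000005 = 600000.
2^19 = 524288 < 600000 ≤ 2^20 = 1048576, so n = 20.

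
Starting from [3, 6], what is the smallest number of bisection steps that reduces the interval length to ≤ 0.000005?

20

Width after n steps is 3/2^n. Need 2^n ≥ 3/0.000005 = 600000.
2^19 = 524288 < 600000 ≤ 2^20 = 1048576, so n = 20.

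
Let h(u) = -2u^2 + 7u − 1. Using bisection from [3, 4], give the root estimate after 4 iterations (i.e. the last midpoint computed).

3.3125

u = 3.5 gives h = -1, negative; keep [3, 3.5]
u = 3.25 gives h = 0.625, positive; keep [3.25, 3.5]
u = 3.375 gives h = -0.15625, negative; keep [3.25, 3.375]
u = 3.3125 gives h = 0.2422, positive; keep [3.3125, 3.375]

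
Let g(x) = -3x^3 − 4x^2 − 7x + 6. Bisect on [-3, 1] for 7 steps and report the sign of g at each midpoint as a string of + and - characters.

midpoint -1: g = 12 > 0 → [-1, 1]
midpoint 0: g = 6 > 0 → [0, 1]
midpoint 0.5: g = 1.125 > 0 → [0.5, 1]
midpoint 0.75: g = -2.7656 < 0 → [0.5, 0.75]
midpoint 0.625: g = -0.6699 < 0 → [0.5, 0.625]
midpoint 0.5625: g = 0.2629 > 0 → [0.5625, 0.625]
midpoint 0.59375: g = -0.1944 < 0 → [0.5625, 0.59375]

+++--+-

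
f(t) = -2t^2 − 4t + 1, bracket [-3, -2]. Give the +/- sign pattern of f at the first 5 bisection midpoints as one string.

--+++

midpoint -2.5: f = -1.5 < 0 → [-2.5, -2]
midpoint -2.25: f = -0.125 < 0 → [-2.25, -2]
midpoint -2.125: f = 0.46875 > 0 → [-2.25, -2.125]
midpoint -2.1875: f = 0.1797 > 0 → [-2.25, -2.1875]
midpoint -2.21875: f = 0.0293 > 0 → [-2.25, -2.21875]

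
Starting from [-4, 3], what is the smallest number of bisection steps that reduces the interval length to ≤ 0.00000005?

Width after n steps is 7/2^n. Need 2^n ≥ 7/0.00000005 = 140000000.
2^27 = 134217728 < 140000000 ≤ 2^28 = 268435456, so n = 28.

28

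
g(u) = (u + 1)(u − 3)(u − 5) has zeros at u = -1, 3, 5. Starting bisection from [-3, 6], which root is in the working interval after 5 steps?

u = 1.5 gives g = 13.125, positive; keep [-3, 1.5]
u = -0.75 gives g = 5.390625, positive; keep [-3, -0.75]
u = -1.875 gives g = -29.326172, negative; keep [-1.875, -0.75]
u = -1.3125 gives g = -8.5071, negative; keep [-1.3125, -0.75]
u = -1.03125 gives g = -0.7598, negative; keep [-1.03125, -0.75]

-1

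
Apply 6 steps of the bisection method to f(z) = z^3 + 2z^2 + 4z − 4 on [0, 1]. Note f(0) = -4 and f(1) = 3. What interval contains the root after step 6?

[0.671875, 0.6875]

f(0.5) = -1.375 < 0, so the root lies in [0.5, 1]
f(0.75) = 0.546875 > 0, so the root lies in [0.5, 0.75]
f(0.625) = -0.474609 < 0, so the root lies in [0.625, 0.75]
f(0.6875) = 0.0203 > 0, so the root lies in [0.625, 0.6875]
f(0.65625) = -0.231 < 0, so the root lies in [0.65625, 0.6875]
f(0.671875) = -0.1064 < 0, so the root lies in [0.671875, 0.6875]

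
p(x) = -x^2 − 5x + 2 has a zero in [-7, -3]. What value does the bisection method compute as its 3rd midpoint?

-5.5

x = -5 gives p = 2, positive; keep [-7, -5]
x = -6 gives p = -4, negative; keep [-6, -5]
x = -5.5 gives p = -0.75, negative; keep [-5.5, -5]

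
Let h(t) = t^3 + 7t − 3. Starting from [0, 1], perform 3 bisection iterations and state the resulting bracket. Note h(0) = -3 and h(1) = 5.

t = 0.5 gives h = 0.625, positive; keep [0, 0.5]
t = 0.25 gives h = -1.234375, negative; keep [0.25, 0.5]
t = 0.375 gives h = -0.322266, negative; keep [0.375, 0.5]

[0.375, 0.5]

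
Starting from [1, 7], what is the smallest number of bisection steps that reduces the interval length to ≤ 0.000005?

Width after n steps is 6/2^n. Need 2^n ≥ 6/0.000005 = 1200000.
2^20 = 1048576 < 1200000 ≤ 2^21 = 2097152, so n = 21.

21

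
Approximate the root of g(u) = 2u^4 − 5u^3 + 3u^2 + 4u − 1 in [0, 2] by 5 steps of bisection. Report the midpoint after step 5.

0.1875

u = 1 gives g = 3, positive; keep [0, 1]
u = 0.5 gives g = 1.25, positive; keep [0, 0.5]
u = 0.25 gives g = 0.117188, positive; keep [0, 0.25]
u = 0.125 gives g = -0.4624, negative; keep [0.125, 0.25]
u = 0.1875 gives g = -0.175, negative; keep [0.1875, 0.25]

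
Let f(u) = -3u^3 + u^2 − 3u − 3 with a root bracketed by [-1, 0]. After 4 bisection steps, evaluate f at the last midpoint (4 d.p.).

midpoint -0.5: f = -0.875 < 0 → [-1, -0.5]
midpoint -0.75: f = 1.078125 > 0 → [-0.75, -0.5]
midpoint -0.625: f = -0.001953 < 0 → [-0.75, -0.625]
midpoint -0.6875: f = 0.51 > 0 → [-0.6875, -0.625]

0.5100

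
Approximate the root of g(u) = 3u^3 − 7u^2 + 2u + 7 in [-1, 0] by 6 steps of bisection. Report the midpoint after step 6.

-0.765625

g(-0.5) = 3.875 > 0, so the root lies in [-1, -0.5]
g(-0.75) = 0.296875 > 0, so the root lies in [-1, -0.75]
g(-0.875) = -2.119141 < 0, so the root lies in [-0.875, -0.75]
g(-0.8125) = -0.8552 < 0, so the root lies in [-0.8125, -0.75]
g(-0.78125) = -0.2655 < 0, so the root lies in [-0.78125, -0.75]
g(-0.765625) = 0.0191 > 0, so the root lies in [-0.78125, -0.765625]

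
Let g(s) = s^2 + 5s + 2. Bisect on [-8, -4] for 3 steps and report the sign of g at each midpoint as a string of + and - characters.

++-

g(-6) = 8 > 0, so the root lies in [-6, -4]
g(-5) = 2 > 0, so the root lies in [-5, -4]
g(-4.5) = -0.25 < 0, so the root lies in [-5, -4.5]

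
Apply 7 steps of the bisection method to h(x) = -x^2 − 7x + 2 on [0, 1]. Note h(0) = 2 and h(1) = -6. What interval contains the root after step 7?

[0.2734375, 0.28125]

midpoint 0.5: h = -1.75 < 0 → [0, 0.5]
midpoint 0.25: h = 0.1875 > 0 → [0.25, 0.5]
midpoint 0.375: h = -0.765625 < 0 → [0.25, 0.375]
midpoint 0.3125: h = -0.2852 < 0 → [0.25, 0.3125]
midpoint 0.28125: h = -0.0479 < 0 → [0.25, 0.28125]
midpoint 0.265625: h = 0.0701 > 0 → [0.265625, 0.28125]
midpoint 0.2734375: h = 0.0112 > 0 → [0.2734375, 0.28125]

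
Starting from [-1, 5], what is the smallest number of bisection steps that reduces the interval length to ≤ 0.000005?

Width after n steps is 6/2^n. Need 2^n ≥ 6/0.000005 = 1200000.
2^20 = 1048576 < 1200000 ≤ 2^21 = 2097152, so n = 21.

21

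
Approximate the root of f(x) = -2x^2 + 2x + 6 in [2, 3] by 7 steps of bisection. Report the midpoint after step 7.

midpoint 2.5: f = -1.5 < 0 → [2, 2.5]
midpoint 2.25: f = 0.375 > 0 → [2.25, 2.5]
midpoint 2.375: f = -0.53125 < 0 → [2.25, 2.375]
midpoint 2.3125: f = -0.0703 < 0 → [2.25, 2.3125]
midpoint 2.28125: f = 0.1543 > 0 → [2.28125, 2.3125]
midpoint 2.296875: f = 0.0425 > 0 → [2.296875, 2.3125]
midpoint 2.3046875: f = -0.0138 < 0 → [2.296875, 2.3046875]

2.3046875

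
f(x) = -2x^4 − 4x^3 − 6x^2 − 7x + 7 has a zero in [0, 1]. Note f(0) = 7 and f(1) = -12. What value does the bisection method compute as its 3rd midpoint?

midpoint 0.5: f = 1.375 > 0 → [0.5, 1]
midpoint 0.75: f = -3.945312 < 0 → [0.5, 0.75]
midpoint 0.625: f = -1.000488 < 0 → [0.5, 0.625]

0.625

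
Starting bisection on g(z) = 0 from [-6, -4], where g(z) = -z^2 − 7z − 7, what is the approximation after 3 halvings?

-5.75

m = -5, g(m) = 3 (+); new bracket [-6, -5]
m = -5.5, g(m) = 1.25 (+); new bracket [-6, -5.5]
m = -5.75, g(m) = 0.1875 (+); new bracket [-6, -5.75]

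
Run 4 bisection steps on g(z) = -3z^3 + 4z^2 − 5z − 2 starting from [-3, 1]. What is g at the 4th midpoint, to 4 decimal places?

-0.4531

g(-1) = 10 > 0, so the root lies in [-1, 1]
g(0) = -2 < 0, so the root lies in [-1, 0]
g(-0.5) = 1.875 > 0, so the root lies in [-0.5, 0]
g(-0.25) = -0.4531 < 0, so the root lies in [-0.5, -0.25]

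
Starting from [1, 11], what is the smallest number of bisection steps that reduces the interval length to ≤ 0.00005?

18

Width after n steps is 10/2^n. Need 2^n ≥ 10/0.00005 = 200000.
2^17 = 131072 < 200000 ≤ 2^18 = 262144, so n = 18.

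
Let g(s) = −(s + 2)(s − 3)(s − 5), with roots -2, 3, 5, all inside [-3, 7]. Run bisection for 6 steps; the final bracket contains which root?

g(2) = -12 < 0, so the root lies in [-3, 2]
g(-0.5) = -28.875 < 0, so the root lies in [-3, -0.5]
g(-1.75) = -8.015625 < 0, so the root lies in [-3, -1.75]
g(-2.375) = 14.8652 > 0, so the root lies in [-2.375, -1.75]
g(-2.0625) = 2.2346 > 0, so the root lies in [-2.0625, -1.75]
g(-1.90625) = -3.1766 < 0, so the root lies in [-2.0625, -1.90625]

-2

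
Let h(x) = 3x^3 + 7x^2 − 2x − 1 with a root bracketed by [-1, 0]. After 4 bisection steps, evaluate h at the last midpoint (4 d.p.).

x = -0.5 gives h = 1.375, positive; keep [-0.5, 0]
x = -0.25 gives h = -0.109375, negative; keep [-0.5, -0.25]
x = -0.375 gives h = 0.576172, positive; keep [-0.375, -0.25]
x = -0.3125 gives h = 0.217, positive; keep [-0.3125, -0.25]

0.2170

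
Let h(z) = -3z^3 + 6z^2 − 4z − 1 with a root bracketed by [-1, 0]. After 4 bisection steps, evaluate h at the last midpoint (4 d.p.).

h(-0.5) = 2.875 > 0, so the root lies in [-0.5, 0]
h(-0.25) = 0.421875 > 0, so the root lies in [-0.25, 0]
h(-0.125) = -0.400391 < 0, so the root lies in [-0.25, -0.125]
h(-0.1875) = -0.0193 < 0, so the root lies in [-0.25, -0.1875]

-0.0193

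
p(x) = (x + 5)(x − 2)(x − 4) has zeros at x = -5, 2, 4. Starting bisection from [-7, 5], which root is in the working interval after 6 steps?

-5

m = -1, p(m) = 60 (+); new bracket [-7, -1]
m = -4, p(m) = 48 (+); new bracket [-7, -4]
m = -5.5, p(m) = -35.625 (−); new bracket [-5.5, -4]
m = -4.75, p(m) = 14.7656 (+); new bracket [-5.5, -4.75]
m = -5.125, p(m) = -8.127 (−); new bracket [-5.125, -4.75]
m = -4.9375, p(m) = 3.8752 (+); new bracket [-5.125, -4.9375]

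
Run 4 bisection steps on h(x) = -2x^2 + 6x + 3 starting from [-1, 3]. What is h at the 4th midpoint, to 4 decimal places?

1.3750

x = 1 gives h = 7, positive; keep [-1, 1]
x = 0 gives h = 3, positive; keep [-1, 0]
x = -0.5 gives h = -0.5, negative; keep [-0.5, 0]
x = -0.25 gives h = 1.375, positive; keep [-0.5, -0.25]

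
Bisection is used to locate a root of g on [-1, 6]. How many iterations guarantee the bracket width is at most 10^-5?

20

Width after n steps is 7/2^n. Need 2^n ≥ 7/10^-5 = 700000.
2^19 = 524288 < 700000 ≤ 2^20 = 1048576, so n = 20.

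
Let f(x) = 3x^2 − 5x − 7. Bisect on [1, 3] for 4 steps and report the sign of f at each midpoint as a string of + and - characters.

m = 2, f(m) = -5 (−); new bracket [2, 3]
m = 2.5, f(m) = -0.75 (−); new bracket [2.5, 3]
m = 2.75, f(m) = 1.9375 (+); new bracket [2.5, 2.75]
m = 2.625, f(m) = 0.5469 (+); new bracket [2.5, 2.625]

--++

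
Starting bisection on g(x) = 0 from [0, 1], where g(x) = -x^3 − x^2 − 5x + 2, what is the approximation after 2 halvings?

m = 0.5, g(m) = -0.875 (−); new bracket [0, 0.5]
m = 0.25, g(m) = 0.671875 (+); new bracket [0.25, 0.5]

0.25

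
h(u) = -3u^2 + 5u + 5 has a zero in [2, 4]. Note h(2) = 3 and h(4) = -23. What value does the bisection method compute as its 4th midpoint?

2.375

midpoint 3: h = -7 < 0 → [2, 3]
midpoint 2.5: h = -1.25 < 0 → [2, 2.5]
midpoint 2.25: h = 1.0625 > 0 → [2.25, 2.5]
midpoint 2.375: h = -0.0469 < 0 → [2.25, 2.375]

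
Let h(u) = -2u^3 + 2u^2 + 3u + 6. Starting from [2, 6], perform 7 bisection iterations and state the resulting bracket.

midpoint 4: h = -78 < 0 → [2, 4]
midpoint 3: h = -21 < 0 → [2, 3]
midpoint 2.5: h = -5.25 < 0 → [2, 2.5]
midpoint 2.25: h = 0.0938 > 0 → [2.25, 2.5]
midpoint 2.375: h = -2.3867 < 0 → [2.25, 2.375]
midpoint 2.3125: h = -1.1001 < 0 → [2.25, 2.3125]
midpoint 2.28125: h = -0.4918 < 0 → [2.25, 2.28125]

[2.25, 2.28125]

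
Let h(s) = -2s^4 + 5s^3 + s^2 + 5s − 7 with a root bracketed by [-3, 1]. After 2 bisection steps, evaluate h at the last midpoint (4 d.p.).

-7.0000

midpoint -1: h = -18 < 0 → [-1, 1]
midpoint 0: h = -7 < 0 → [0, 1]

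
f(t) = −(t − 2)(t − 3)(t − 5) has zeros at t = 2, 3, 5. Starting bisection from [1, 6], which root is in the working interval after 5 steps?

midpoint 3.5: f = 1.125 > 0 → [3.5, 6]
midpoint 4.75: f = 1.203125 > 0 → [4.75, 6]
midpoint 5.375: f = -3.005859 < 0 → [4.75, 5.375]
midpoint 5.0625: f = -0.3948 < 0 → [4.75, 5.0625]
midpoint 4.90625: f = 0.5194 > 0 → [4.90625, 5.0625]

5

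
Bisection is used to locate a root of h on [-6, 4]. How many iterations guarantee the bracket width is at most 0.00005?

18

Width after n steps is 10/2^n. Need 2^n ≥ 10/0.00005 = 200000.
2^17 = 131072 < 200000 ≤ 2^18 = 262144, so n = 18.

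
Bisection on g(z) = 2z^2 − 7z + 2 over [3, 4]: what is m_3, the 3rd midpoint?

3.125

g(3.5) = 2 > 0, so the root lies in [3, 3.5]
g(3.25) = 0.375 > 0, so the root lies in [3, 3.25]
g(3.125) = -0.34375 < 0, so the root lies in [3.125, 3.25]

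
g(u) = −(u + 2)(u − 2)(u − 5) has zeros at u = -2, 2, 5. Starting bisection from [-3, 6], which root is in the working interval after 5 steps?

g(1.5) = -6.125 < 0, so the root lies in [-3, 1.5]
g(-0.75) = -19.765625 < 0, so the root lies in [-3, -0.75]
g(-1.875) = -3.330078 < 0, so the root lies in [-3, -1.875]
g(-2.4375) = 14.4392 > 0, so the root lies in [-2.4375, -1.875]
g(-2.15625) = 4.6474 > 0, so the root lies in [-2.15625, -1.875]

-2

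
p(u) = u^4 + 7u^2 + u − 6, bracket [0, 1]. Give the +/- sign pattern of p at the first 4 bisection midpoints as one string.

p(0.5) = -3.6875 < 0, so the root lies in [0.5, 1]
p(0.75) = -0.996094 < 0, so the root lies in [0.75, 1]
p(0.875) = 0.820557 > 0, so the root lies in [0.75, 0.875]
p(0.8125) = -0.1306 < 0, so the root lies in [0.8125, 0.875]

--+-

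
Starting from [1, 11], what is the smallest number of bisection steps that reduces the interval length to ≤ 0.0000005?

25

Width after n steps is 10/2^n. Need 2^n ≥ 10/0.0000005 = 20000000.
2^24 = 16777216 < 20000000 ≤ 2^25 = 33554432, so n = 25.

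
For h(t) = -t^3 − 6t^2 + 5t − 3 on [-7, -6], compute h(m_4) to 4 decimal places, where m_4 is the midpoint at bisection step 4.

0.6458

h(-6.5) = -14.375 < 0, so the root lies in [-7, -6.5]
h(-6.75) = -2.578125 < 0, so the root lies in [-7, -6.75]
h(-6.875) = 3.982422 > 0, so the root lies in [-6.875, -6.75]
h(-6.8125) = 0.6458 > 0, so the root lies in [-6.8125, -6.75]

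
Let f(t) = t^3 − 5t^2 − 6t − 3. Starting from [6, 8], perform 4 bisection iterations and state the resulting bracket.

[6, 6.125]

m = 7, f(m) = 53 (+); new bracket [6, 7]
m = 6.5, f(m) = 21.375 (+); new bracket [6, 6.5]
m = 6.25, f(m) = 8.328125 (+); new bracket [6, 6.25]
m = 6.125, f(m) = 2.4551 (+); new bracket [6, 6.125]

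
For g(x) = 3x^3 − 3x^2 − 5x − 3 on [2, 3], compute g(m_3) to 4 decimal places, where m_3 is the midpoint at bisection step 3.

x = 2.5 gives g = 12.625, positive; keep [2, 2.5]
x = 2.25 gives g = 4.734375, positive; keep [2, 2.25]
x = 2.125 gives g = 1.615234, positive; keep [2, 2.125]

1.6152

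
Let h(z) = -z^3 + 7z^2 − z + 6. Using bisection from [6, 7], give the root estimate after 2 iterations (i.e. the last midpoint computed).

m = 6.5, h(m) = 20.625 (+); new bracket [6.5, 7]
m = 6.75, h(m) = 10.640625 (+); new bracket [6.75, 7]

6.75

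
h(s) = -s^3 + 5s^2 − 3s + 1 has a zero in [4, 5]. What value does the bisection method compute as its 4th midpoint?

h(4.5) = -2.375 < 0, so the root lies in [4, 4.5]
h(4.25) = 1.796875 > 0, so the root lies in [4.25, 4.5]
h(4.375) = -0.162109 < 0, so the root lies in [4.25, 4.375]
h(4.3125) = 0.8484 > 0, so the root lies in [4.3125, 4.375]

4.3125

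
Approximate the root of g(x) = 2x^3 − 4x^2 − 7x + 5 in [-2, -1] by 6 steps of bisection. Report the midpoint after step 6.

-1.484375

m = -1.5, g(m) = -0.25 (−); new bracket [-1.5, -1]
m = -1.25, g(m) = 3.59375 (+); new bracket [-1.5, -1.25]
m = -1.375, g(m) = 1.863281 (+); new bracket [-1.5, -1.375]
m = -1.4375, g(m) = 0.856 (+); new bracket [-1.5, -1.4375]
m = -1.46875, g(m) = 0.3155 (+); new bracket [-1.5, -1.46875]
m = -1.484375, g(m) = 0.0359 (+); new bracket [-1.5, -1.484375]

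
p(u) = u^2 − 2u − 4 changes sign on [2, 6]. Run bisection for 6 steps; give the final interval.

[3.1875, 3.25]

midpoint 4: p = 4 > 0 → [2, 4]
midpoint 3: p = -1 < 0 → [3, 4]
midpoint 3.5: p = 1.25 > 0 → [3, 3.5]
midpoint 3.25: p = 0.0625 > 0 → [3, 3.25]
midpoint 3.125: p = -0.4844 < 0 → [3.125, 3.25]
midpoint 3.1875: p = -0.2148 < 0 → [3.1875, 3.25]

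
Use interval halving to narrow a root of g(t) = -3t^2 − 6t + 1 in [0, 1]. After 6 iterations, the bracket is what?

midpoint 0.5: g = -2.75 < 0 → [0, 0.5]
midpoint 0.25: g = -0.6875 < 0 → [0, 0.25]
midpoint 0.125: g = 0.203125 > 0 → [0.125, 0.25]
midpoint 0.1875: g = -0.2305 < 0 → [0.125, 0.1875]
midpoint 0.15625: g = -0.0107 < 0 → [0.125, 0.15625]
midpoint 0.140625: g = 0.0969 > 0 → [0.140625, 0.15625]

[0.140625, 0.15625]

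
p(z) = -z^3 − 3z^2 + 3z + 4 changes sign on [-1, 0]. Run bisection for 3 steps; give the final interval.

midpoint -0.5: p = 1.875 > 0 → [-1, -0.5]
midpoint -0.75: p = 0.484375 > 0 → [-1, -0.75]
midpoint -0.875: p = -0.251953 < 0 → [-0.875, -0.75]

[-0.875, -0.75]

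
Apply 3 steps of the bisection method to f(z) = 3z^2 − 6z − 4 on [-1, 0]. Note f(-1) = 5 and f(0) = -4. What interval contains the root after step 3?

m = -0.5, f(m) = -0.25 (−); new bracket [-1, -0.5]
m = -0.75, f(m) = 2.1875 (+); new bracket [-0.75, -0.5]
m = -0.625, f(m) = 0.921875 (+); new bracket [-0.625, -0.5]

[-0.625, -0.5]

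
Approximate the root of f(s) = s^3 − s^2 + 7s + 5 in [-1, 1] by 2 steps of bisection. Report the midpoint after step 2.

-0.5

f(0) = 5 > 0, so the root lies in [-1, 0]
f(-0.5) = 1.125 > 0, so the root lies in [-1, -0.5]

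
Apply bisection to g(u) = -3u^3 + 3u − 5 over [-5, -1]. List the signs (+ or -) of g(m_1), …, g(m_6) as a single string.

g(-3) = 67 > 0, so the root lies in [-3, -1]
g(-2) = 13 > 0, so the root lies in [-2, -1]
g(-1.5) = 0.625 > 0, so the root lies in [-1.5, -1]
g(-1.25) = -2.8906 < 0, so the root lies in [-1.5, -1.25]
g(-1.375) = -1.3262 < 0, so the root lies in [-1.5, -1.375]
g(-1.4375) = -0.4011 < 0, so the root lies in [-1.5, -1.4375]

+++---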